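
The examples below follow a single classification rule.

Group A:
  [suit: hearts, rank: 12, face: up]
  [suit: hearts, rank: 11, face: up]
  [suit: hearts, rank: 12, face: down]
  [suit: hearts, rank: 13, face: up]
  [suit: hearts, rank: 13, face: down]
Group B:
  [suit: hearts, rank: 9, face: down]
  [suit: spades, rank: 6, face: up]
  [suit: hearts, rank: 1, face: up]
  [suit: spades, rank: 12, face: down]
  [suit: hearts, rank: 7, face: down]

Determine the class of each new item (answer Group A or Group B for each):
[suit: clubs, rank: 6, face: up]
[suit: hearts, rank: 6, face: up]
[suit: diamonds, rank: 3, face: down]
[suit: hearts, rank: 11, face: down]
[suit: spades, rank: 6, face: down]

Group B, Group B, Group B, Group A, Group B

The distinguishing property — suit is hearts AND rank ≥ 11 — holds for all the 'Group A' cases and none of the 'Group B' cases.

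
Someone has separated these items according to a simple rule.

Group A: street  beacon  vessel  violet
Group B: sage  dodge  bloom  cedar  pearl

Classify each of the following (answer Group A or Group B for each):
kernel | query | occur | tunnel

The pattern is that an item is 'Group A' exactly when: length 6.

Group A, Group B, Group B, Group A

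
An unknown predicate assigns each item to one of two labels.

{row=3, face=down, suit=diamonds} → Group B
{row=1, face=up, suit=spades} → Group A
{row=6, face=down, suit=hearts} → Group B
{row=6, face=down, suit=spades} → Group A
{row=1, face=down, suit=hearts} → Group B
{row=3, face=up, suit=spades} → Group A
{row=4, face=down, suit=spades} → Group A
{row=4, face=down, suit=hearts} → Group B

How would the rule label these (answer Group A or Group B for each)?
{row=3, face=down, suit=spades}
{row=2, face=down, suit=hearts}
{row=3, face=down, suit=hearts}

Checking candidate rules against both groups, what survives is: suit is spades.
{row=3, face=down, suit=spades}: suit is spades, qualifies → Group A. {row=2, face=down, suit=hearts}: suit is hearts, lacks this property → Group B. {row=3, face=down, suit=hearts}: suit is hearts, lacks this property → Group B.

Group A, Group B, Group B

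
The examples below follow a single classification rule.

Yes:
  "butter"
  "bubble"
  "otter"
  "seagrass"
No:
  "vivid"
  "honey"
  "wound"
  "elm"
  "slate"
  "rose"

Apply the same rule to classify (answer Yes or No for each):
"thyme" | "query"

No, No

One predicate separates the groups cleanly: has a double letter.
"thyme": no doubled letter — fails this test, so No. "query": no doubled letter — fails this test, so No.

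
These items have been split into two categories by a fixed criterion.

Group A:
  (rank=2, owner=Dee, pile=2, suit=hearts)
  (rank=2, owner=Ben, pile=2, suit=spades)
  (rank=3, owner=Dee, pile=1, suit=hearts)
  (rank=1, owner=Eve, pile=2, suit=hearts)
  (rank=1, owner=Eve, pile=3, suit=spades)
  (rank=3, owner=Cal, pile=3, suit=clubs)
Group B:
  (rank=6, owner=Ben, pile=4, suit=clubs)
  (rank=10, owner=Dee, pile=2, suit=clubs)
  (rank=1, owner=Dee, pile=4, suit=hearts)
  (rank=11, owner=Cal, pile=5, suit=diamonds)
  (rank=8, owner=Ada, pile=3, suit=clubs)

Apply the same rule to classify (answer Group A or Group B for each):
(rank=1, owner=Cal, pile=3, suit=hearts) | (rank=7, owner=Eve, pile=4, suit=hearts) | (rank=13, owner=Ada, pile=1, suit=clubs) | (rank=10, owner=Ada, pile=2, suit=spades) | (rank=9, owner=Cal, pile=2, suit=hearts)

Every 'Group A' example satisfies: rank ≤ 3 AND pile ≤ 3. None of the 'Group B' examples do.
(rank=1, owner=Cal, pile=3, suit=hearts): rank = 1, pile = 3 — qualifies, so Group A.
(rank=7, owner=Eve, pile=4, suit=hearts): rank = 7, pile = 4 — does not pass, so Group B.
(rank=13, owner=Ada, pile=1, suit=clubs): rank = 13, pile = 1 — does not pass, so Group B.
(rank=10, owner=Ada, pile=2, suit=spades): rank = 10, pile = 2 — does not pass, so Group B.
(rank=9, owner=Cal, pile=2, suit=hearts): rank = 9, pile = 2 — does not pass, so Group B.

Group A, Group B, Group B, Group B, Group B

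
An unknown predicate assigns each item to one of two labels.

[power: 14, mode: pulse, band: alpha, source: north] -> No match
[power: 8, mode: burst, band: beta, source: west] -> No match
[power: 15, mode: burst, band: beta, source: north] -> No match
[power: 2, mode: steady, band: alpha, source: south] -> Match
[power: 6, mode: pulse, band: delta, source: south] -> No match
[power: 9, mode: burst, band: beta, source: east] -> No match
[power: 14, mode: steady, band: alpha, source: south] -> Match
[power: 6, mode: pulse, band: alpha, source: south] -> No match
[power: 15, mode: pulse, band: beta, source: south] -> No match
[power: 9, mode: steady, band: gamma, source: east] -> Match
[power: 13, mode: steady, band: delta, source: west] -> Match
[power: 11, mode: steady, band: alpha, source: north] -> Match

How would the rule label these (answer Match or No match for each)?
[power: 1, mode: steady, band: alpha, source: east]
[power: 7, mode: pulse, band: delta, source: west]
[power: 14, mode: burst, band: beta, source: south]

Match, No match, No match

Comparing the two groups points to one rule — mode is steady.
[power: 1, mode: steady, band: alpha, source: east]: mode is steady, satisfies this → Match. [power: 7, mode: pulse, band: delta, source: west]: mode is pulse, does not fit → No match. [power: 14, mode: burst, band: beta, source: south]: mode is burst, does not fit → No match.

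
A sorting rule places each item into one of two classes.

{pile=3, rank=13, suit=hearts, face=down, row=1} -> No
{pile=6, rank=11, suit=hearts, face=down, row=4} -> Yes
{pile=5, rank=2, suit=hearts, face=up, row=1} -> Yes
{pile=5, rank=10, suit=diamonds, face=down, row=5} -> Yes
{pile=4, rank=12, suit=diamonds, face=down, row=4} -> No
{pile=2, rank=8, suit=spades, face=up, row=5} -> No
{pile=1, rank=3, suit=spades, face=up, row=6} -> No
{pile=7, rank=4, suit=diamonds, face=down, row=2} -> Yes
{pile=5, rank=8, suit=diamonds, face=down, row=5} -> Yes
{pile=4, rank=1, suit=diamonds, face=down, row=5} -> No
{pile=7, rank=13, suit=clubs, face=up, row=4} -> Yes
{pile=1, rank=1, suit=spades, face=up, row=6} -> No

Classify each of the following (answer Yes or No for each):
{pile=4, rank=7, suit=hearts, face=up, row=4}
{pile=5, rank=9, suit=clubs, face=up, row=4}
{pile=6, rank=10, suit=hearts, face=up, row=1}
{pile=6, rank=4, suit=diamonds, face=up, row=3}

No, Yes, Yes, Yes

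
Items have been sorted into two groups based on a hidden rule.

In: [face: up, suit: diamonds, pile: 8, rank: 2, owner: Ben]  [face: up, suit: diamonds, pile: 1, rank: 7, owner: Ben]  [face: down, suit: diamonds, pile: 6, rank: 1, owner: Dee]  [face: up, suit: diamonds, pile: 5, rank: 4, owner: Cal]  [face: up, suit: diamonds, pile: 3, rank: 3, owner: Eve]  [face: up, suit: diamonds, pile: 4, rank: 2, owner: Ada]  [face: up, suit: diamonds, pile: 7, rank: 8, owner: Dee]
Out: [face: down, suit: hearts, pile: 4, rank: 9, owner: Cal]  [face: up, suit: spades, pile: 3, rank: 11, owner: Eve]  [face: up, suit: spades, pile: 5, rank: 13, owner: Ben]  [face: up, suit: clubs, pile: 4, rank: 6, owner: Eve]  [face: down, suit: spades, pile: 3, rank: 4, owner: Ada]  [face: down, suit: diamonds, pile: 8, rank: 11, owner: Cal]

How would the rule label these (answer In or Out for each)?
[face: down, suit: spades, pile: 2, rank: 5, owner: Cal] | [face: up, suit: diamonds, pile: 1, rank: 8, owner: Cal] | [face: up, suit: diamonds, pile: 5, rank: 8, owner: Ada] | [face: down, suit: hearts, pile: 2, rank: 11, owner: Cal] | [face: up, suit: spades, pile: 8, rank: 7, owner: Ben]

The simplest hypothesis consistent with all the labels is: suit is diamonds AND rank ≤ 8.
[face: down, suit: spades, pile: 2, rank: 5, owner: Cal] → suit is spades, rank = 5 → Out.
[face: up, suit: diamonds, pile: 1, rank: 8, owner: Cal] → suit is diamonds, rank = 8 → In.
[face: up, suit: diamonds, pile: 5, rank: 8, owner: Ada] → suit is diamonds, rank = 8 → In.
[face: down, suit: hearts, pile: 2, rank: 11, owner: Cal] → suit is hearts, rank = 11 → Out.
[face: up, suit: spades, pile: 8, rank: 7, owner: Ben] → suit is spades, rank = 7 → Out.

Out, In, In, Out, Out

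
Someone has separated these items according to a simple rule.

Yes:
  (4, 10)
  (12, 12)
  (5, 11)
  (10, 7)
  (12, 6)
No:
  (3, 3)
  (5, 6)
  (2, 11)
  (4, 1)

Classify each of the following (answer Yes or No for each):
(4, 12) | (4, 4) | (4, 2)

A rule that fits every label: sum ≥ 14 — true of each 'Yes' example, false of each 'No' one.
Yes: (4, 12), since 4+12 = 16.
No: (4, 4), since 4+4 = 8.
No: (4, 2), since 4+2 = 6.

Yes, No, No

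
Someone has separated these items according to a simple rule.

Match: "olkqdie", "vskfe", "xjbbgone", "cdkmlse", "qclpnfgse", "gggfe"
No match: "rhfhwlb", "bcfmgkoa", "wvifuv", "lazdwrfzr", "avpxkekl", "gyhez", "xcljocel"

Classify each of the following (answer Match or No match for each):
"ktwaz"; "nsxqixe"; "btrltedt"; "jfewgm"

No match, Match, No match, No match

Every 'Match' example satisfies: ends with 'e'. None of the 'No match' examples do.
"ktwaz" → ends with 'z' → No match.
"nsxqixe" → ends with 'e' → Match.
"btrltedt" → ends with 't' → No match.
"jfewgm" → ends with 'm' → No match.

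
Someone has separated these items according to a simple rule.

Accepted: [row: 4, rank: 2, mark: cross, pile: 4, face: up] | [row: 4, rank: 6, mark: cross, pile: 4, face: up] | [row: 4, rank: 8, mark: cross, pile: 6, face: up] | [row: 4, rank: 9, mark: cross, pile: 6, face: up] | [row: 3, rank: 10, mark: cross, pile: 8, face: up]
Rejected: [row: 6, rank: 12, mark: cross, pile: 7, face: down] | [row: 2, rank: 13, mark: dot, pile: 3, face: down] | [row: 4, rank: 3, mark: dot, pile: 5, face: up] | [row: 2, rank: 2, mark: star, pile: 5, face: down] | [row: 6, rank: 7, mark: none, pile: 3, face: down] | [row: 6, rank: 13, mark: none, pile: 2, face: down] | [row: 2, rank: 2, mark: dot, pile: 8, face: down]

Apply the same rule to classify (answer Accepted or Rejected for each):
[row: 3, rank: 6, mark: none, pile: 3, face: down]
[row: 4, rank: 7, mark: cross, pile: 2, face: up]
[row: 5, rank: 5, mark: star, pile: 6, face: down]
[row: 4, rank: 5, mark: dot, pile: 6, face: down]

'Accepted' ⟺ mark is cross AND face is up.

Rejected, Accepted, Rejected, Rejected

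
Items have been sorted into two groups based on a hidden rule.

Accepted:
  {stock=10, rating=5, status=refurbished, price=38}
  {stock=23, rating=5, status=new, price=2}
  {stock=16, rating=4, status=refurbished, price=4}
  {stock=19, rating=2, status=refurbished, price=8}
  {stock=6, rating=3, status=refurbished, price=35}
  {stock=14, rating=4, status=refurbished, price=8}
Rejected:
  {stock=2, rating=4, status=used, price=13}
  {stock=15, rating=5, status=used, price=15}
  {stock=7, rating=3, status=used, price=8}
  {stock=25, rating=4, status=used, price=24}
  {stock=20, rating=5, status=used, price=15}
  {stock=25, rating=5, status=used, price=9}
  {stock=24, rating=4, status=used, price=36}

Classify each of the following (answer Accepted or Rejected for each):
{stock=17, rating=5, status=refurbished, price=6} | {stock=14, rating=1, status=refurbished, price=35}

Accepted, Accepted

The distinguishing property — status is not used — holds for all the 'Accepted' cases and none of the 'Rejected' cases.
{stock=17, rating=5, status=refurbished, price=6} → status is refurbished → Accepted.
{stock=14, rating=1, status=refurbished, price=35} → status is refurbished → Accepted.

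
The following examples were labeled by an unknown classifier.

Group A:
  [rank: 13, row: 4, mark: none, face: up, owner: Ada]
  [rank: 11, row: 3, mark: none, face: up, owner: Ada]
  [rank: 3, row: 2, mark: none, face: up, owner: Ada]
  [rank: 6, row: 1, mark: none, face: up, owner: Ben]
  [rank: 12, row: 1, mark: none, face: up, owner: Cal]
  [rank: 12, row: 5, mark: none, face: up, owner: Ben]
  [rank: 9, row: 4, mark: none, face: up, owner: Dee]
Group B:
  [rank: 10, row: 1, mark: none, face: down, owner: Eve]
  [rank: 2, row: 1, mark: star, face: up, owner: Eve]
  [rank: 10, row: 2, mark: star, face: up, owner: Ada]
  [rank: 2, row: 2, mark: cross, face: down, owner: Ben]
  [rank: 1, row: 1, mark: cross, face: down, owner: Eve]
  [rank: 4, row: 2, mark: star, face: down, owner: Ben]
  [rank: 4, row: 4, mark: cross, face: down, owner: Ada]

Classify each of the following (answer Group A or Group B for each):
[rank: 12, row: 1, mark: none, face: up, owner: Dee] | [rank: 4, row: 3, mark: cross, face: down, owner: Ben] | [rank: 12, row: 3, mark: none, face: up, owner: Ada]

A rule that fits every label: face is up AND mark is none — true of each 'Group A' example, false of each 'Group B' one.
[rank: 12, row: 1, mark: none, face: up, owner: Dee] — face is up, mark is none, hence Group A.
[rank: 4, row: 3, mark: cross, face: down, owner: Ben] — face is down, mark is cross, hence Group B.
[rank: 12, row: 3, mark: none, face: up, owner: Ada] — face is up, mark is none, hence Group A.

Group A, Group B, Group A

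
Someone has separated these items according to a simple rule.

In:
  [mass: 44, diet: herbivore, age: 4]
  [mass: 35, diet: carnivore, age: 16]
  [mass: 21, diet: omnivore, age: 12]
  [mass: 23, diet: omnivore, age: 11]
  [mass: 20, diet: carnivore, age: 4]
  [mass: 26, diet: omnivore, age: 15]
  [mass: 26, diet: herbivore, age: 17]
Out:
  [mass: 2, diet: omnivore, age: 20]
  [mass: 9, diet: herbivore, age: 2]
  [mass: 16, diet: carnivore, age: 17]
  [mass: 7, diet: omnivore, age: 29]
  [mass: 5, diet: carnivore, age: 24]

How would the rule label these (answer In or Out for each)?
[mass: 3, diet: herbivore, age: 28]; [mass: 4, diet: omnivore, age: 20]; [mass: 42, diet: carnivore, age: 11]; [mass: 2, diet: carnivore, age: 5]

Out, Out, In, Out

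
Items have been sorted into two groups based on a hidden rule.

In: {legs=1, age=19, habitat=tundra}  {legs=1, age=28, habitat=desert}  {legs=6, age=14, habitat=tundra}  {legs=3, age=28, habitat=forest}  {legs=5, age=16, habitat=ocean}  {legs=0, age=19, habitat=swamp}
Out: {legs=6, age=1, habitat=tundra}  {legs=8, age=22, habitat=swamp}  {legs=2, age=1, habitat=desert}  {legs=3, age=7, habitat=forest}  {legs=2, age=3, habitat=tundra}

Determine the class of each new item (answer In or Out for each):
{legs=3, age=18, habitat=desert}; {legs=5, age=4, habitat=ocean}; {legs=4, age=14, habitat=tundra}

Rule: legs ≤ 6 AND age ≥ 14. This holds for each 'In' example and fails for each 'Out' one.

In, Out, In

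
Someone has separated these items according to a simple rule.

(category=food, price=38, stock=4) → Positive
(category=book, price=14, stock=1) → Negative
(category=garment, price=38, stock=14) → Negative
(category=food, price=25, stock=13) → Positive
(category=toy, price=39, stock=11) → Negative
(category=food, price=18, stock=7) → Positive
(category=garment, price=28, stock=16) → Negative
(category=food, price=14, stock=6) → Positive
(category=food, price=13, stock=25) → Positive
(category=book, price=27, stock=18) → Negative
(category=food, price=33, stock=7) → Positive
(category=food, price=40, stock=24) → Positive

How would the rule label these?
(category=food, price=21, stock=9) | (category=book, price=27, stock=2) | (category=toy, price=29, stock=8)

Every 'Positive' example satisfies: category is food. None of the 'Negative' examples do.
(category=food, price=21, stock=9) — category is food, hence Positive. (category=book, price=27, stock=2) — category is book, hence Negative. (category=toy, price=29, stock=8) — category is toy, hence Negative.

Positive, Negative, Negative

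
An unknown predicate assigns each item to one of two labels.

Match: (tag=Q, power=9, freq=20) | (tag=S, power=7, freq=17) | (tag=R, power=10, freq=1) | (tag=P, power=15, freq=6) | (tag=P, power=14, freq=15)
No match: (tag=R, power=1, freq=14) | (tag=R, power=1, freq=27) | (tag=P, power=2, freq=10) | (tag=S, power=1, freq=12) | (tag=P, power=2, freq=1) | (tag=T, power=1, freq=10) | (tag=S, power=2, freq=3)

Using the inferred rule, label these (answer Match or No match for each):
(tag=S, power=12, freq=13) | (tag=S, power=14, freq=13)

Match, Match

A rule that fits every label: power ≥ 7 — true of each 'Match' example, false of each 'No match' one.
(tag=S, power=12, freq=13): power = 12, meets the rule → Match. (tag=S, power=14, freq=13): power = 14, meets the rule → Match.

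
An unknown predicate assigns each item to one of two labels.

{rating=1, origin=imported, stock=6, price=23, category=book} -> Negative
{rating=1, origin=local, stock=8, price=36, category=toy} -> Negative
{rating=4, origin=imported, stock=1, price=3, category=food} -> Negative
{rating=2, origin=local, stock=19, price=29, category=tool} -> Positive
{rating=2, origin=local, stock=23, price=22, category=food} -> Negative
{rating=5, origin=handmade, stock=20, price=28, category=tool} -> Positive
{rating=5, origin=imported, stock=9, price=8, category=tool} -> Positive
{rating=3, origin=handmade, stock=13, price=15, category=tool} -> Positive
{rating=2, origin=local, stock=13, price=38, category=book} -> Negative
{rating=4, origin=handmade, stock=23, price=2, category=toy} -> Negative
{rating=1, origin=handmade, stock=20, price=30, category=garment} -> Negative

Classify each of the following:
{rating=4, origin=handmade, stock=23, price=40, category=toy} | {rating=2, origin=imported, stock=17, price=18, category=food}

Negative, Negative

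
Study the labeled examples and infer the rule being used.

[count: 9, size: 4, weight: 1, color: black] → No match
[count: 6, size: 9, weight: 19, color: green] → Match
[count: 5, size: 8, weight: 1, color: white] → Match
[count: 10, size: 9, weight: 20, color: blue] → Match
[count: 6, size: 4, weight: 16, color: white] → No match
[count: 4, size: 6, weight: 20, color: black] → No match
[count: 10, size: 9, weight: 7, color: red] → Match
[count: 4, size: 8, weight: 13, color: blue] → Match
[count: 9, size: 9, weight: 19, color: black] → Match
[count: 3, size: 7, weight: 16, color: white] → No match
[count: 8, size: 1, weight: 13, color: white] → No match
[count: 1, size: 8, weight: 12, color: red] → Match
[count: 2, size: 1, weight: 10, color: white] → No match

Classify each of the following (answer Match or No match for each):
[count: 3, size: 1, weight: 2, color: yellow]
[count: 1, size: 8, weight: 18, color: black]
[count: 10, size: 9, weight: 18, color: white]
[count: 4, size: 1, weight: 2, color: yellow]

No match, Match, Match, No match

The common property of the 'Match' items is: size ≥ 8. No 'No match' item has it.
[count: 3, size: 1, weight: 2, color: yellow] → size = 1 → No match. [count: 1, size: 8, weight: 18, color: black] → size = 8 → Match. [count: 10, size: 9, weight: 18, color: white] → size = 9 → Match. [count: 4, size: 1, weight: 2, color: yellow] → size = 1 → No match.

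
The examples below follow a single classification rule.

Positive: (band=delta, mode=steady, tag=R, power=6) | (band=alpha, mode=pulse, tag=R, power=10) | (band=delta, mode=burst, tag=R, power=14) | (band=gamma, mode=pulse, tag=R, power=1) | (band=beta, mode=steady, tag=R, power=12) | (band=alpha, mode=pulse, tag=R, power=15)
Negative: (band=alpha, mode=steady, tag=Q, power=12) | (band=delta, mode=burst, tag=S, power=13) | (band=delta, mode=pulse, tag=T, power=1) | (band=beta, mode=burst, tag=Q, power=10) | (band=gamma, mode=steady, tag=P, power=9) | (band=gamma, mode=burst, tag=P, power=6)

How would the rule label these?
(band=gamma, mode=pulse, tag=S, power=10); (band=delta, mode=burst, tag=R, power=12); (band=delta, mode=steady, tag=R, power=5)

Negative, Positive, Positive

One predicate separates the groups cleanly: tag is R.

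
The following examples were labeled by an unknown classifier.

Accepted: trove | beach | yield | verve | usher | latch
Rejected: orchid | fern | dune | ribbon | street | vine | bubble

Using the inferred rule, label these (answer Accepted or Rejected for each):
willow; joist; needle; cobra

Rejected, Accepted, Rejected, Accepted

The classifier is using: odd length.
willow: Rejected (length 6). joist: Accepted (length 5). needle: Rejected (length 6). cobra: Accepted (length 5).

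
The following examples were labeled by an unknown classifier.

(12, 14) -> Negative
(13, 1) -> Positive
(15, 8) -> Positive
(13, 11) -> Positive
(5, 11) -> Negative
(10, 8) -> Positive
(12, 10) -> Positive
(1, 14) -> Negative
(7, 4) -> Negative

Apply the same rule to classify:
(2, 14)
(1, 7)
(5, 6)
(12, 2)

Negative, Negative, Negative, Positive

'Positive' ⟺ first > second AND sum ≥ 14.
(2, 14) → 2 < 14, 2+14 = 16 → Negative.
(1, 7) → 1 < 7, 1+7 = 8 → Negative.
(5, 6) → 5 < 6, 5+6 = 11 → Negative.
(12, 2) → 12 > 2, 12+2 = 14 → Positive.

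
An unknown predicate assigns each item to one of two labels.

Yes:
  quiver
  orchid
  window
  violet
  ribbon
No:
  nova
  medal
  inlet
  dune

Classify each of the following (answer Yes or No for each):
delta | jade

The rule appears to be: length 6.
No: delta, since length 5.
No: jade, since length 4.

No, No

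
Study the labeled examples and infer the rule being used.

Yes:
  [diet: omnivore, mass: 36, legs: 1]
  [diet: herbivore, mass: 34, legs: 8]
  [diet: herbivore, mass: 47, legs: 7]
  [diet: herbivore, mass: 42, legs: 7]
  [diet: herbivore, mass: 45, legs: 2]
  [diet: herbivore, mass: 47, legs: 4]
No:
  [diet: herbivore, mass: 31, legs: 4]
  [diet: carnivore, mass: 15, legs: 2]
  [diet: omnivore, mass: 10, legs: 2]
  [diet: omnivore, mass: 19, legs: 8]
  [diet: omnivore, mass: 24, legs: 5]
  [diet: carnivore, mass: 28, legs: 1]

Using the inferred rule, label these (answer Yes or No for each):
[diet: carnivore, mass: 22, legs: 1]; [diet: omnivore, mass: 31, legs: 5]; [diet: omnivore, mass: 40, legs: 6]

No, No, Yes

The simplest hypothesis consistent with all the labels is: mass ≥ 34.
[diet: carnivore, mass: 22, legs: 1]: mass = 22 — doesn't qualify, so No.
[diet: omnivore, mass: 31, legs: 5]: mass = 31 — doesn't qualify, so No.
[diet: omnivore, mass: 40, legs: 6]: mass = 40 — satisfies this, so Yes.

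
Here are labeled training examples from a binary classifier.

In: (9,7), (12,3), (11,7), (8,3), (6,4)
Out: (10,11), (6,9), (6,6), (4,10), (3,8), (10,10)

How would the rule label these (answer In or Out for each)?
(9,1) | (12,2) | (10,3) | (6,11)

In, In, In, Out

All 'In' examples share one property — first > second — and every 'Out' example lacks it.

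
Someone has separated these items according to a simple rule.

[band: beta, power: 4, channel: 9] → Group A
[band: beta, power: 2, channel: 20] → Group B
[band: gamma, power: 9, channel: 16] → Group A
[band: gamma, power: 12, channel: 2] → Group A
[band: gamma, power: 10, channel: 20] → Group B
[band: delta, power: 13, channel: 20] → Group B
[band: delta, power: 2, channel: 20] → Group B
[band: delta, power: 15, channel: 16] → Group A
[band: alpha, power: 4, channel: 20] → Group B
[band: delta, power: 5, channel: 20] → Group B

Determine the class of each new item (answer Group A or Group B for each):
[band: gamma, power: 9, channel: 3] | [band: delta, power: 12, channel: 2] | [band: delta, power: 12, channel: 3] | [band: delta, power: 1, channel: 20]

Group A, Group A, Group A, Group B

One predicate separates the groups cleanly: channel ≤ 16.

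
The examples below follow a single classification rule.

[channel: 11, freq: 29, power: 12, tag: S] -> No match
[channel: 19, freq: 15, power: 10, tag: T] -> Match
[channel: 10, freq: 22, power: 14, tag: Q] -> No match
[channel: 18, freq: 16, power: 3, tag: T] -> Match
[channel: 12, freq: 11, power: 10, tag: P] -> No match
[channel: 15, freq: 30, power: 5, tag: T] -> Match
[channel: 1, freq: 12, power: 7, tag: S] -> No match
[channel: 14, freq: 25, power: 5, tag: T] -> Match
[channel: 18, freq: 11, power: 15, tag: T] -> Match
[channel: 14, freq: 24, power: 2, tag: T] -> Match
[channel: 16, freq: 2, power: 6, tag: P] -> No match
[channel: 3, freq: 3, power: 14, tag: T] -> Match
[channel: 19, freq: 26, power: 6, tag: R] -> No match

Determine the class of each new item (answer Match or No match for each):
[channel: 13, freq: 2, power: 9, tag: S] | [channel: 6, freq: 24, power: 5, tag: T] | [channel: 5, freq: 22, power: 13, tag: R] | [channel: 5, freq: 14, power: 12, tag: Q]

A rule that fits every label: tag is T — true of each 'Match' example, false of each 'No match' one.
[channel: 13, freq: 2, power: 9, tag: S]: No match (tag is S). [channel: 6, freq: 24, power: 5, tag: T]: Match (tag is T). [channel: 5, freq: 22, power: 13, tag: R]: No match (tag is R). [channel: 5, freq: 14, power: 12, tag: Q]: No match (tag is Q).

No match, Match, No match, No match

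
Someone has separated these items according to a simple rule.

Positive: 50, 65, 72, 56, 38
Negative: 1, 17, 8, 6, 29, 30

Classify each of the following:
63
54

Positive, Positive

The distinguishing property — at least 38 — holds for all the 'Positive' cases and none of the 'Negative' cases.
63 — 63 ≥ 38, hence Positive.
54 — 54 ≥ 38, hence Positive.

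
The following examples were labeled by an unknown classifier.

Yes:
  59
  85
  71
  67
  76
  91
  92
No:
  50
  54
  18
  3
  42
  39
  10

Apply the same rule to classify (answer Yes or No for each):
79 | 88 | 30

Yes, Yes, No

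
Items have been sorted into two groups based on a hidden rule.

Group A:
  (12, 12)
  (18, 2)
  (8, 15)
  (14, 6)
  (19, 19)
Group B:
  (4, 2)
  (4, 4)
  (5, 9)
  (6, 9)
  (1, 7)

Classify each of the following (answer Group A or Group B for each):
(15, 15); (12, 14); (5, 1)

Group A, Group A, Group B

'Group A' ⟺ sum ≥ 20.
(15, 15) → 15+15 = 30 → Group A.
(12, 14) → 12+14 = 26 → Group A.
(5, 1) → 5+1 = 6 → Group B.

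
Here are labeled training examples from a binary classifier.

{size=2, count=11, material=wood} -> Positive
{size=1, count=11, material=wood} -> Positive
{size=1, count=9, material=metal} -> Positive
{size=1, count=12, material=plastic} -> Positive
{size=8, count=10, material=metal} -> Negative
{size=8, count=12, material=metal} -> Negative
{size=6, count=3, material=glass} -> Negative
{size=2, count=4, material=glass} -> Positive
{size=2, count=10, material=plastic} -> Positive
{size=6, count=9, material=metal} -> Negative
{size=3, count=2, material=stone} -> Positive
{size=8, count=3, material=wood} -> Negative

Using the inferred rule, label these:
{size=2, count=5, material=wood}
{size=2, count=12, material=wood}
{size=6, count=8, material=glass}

Positive, Positive, Negative

'Positive' ⟺ size ≤ 3.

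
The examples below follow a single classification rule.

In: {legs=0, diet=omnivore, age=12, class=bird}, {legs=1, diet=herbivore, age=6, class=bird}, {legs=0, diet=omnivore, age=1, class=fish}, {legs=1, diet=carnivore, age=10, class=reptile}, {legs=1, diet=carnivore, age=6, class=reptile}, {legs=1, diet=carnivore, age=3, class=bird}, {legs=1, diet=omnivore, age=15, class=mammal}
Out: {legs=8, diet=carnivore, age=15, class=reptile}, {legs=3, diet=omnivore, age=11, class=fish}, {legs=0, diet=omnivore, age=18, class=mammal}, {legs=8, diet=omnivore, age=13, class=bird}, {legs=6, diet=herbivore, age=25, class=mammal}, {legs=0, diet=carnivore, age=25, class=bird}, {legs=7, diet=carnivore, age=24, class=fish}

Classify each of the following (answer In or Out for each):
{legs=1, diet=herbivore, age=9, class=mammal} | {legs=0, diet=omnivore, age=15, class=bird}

The common property of the 'In' items is: legs ≤ 1 AND age ≤ 15. No 'Out' item has it.

In, In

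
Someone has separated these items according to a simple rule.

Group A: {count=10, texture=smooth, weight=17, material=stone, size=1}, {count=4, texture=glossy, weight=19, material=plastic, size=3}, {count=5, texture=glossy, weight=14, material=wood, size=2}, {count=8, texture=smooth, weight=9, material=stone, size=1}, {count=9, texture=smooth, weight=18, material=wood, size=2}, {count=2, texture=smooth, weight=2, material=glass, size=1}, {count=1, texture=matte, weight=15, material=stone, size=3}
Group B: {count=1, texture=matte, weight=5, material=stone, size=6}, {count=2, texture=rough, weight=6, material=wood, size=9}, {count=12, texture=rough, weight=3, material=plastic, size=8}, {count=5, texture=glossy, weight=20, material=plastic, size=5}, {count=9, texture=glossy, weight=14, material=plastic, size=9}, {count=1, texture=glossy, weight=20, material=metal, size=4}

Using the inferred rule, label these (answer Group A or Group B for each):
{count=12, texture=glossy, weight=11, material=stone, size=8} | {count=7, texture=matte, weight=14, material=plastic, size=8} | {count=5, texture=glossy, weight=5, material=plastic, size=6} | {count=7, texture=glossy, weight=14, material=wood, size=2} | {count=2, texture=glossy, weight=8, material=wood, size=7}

The distinguishing property — size ≤ 3 — holds for all the 'Group A' cases and none of the 'Group B' cases.

Group B, Group B, Group B, Group A, Group B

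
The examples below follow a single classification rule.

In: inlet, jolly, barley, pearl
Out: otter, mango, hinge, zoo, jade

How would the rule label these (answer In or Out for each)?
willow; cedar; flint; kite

The common property of the 'In' items is: contains 'l'. No 'Out' item has it.
willow: has 'l' — passes, so In.
cedar: no 'l' — doesn't match, so Out.
flint: has 'l' — passes, so In.
kite: no 'l' — doesn't match, so Out.

In, Out, In, Out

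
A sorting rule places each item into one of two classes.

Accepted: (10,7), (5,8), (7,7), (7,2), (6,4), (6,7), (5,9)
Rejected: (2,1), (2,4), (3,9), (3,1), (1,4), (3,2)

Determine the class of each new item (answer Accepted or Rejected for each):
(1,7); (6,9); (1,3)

Rule: first ≥ 4. This holds for each 'Accepted' example and fails for each 'Rejected' one.
(1,7) — first 1, hence Rejected.
(6,9) — first 6, hence Accepted.
(1,3) — first 1, hence Rejected.

Rejected, Accepted, Rejected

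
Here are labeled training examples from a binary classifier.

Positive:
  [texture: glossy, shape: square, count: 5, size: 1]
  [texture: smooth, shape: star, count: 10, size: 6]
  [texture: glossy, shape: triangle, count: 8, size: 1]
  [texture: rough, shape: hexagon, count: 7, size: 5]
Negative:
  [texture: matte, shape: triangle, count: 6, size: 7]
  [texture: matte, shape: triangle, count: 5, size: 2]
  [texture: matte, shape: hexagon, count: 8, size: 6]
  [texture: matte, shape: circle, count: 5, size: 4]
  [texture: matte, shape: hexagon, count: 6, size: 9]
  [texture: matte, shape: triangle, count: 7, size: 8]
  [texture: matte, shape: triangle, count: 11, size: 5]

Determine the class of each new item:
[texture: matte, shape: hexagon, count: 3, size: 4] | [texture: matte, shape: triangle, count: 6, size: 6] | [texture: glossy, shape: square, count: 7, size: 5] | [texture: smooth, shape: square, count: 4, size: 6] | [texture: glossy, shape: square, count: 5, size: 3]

A rule that fits every label: texture is not matte — true of each 'Positive' example, false of each 'Negative' one.
[texture: matte, shape: hexagon, count: 3, size: 4]: texture is matte, fails the rule → Negative.
[texture: matte, shape: triangle, count: 6, size: 6]: texture is matte, fails the rule → Negative.
[texture: glossy, shape: square, count: 7, size: 5]: texture is glossy, checks out → Positive.
[texture: smooth, shape: square, count: 4, size: 6]: texture is smooth, checks out → Positive.
[texture: glossy, shape: square, count: 5, size: 3]: texture is glossy, checks out → Positive.

Negative, Negative, Positive, Positive, Positive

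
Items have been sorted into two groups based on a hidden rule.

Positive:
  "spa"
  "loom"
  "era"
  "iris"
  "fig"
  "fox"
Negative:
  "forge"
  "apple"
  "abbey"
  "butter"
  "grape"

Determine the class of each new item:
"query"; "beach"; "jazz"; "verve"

One predicate separates the groups cleanly: length ≤ 4.

Negative, Negative, Positive, Negative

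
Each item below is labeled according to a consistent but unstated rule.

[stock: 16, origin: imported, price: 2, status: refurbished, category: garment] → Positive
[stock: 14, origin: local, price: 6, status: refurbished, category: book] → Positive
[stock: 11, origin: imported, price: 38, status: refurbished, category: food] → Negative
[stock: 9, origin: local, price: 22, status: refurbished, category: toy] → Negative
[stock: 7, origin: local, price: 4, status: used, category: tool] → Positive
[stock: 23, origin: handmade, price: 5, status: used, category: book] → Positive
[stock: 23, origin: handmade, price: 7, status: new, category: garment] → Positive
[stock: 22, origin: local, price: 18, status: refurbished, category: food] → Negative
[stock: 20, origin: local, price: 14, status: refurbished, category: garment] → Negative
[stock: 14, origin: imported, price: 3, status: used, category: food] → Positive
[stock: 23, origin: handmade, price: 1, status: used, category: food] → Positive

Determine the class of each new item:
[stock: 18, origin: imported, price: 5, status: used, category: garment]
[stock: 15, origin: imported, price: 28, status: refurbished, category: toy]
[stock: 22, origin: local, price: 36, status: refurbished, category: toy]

Every 'Positive' example satisfies: price ≤ 7. None of the 'Negative' examples do.
[stock: 18, origin: imported, price: 5, status: used, category: garment] — price = 5, hence Positive.
[stock: 15, origin: imported, price: 28, status: refurbished, category: toy] — price = 28, hence Negative.
[stock: 22, origin: local, price: 36, status: refurbished, category: toy] — price = 36, hence Negative.

Positive, Negative, Negative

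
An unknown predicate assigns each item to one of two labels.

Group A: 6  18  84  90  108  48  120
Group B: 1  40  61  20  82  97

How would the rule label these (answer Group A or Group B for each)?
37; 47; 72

Group B, Group B, Group A

The classifier is using: multiple of 3.
37 — 37 = 3·12 + 1, hence Group B. 47 — 47 = 3·15 + 2, hence Group B. 72 — 72 = 3·24, hence Group A.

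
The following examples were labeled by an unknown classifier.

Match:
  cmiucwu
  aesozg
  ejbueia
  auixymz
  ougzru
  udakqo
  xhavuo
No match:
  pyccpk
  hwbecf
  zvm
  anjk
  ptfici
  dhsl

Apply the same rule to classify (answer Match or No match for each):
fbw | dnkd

No match, No match

Rule: has ≥ 3 vowels. This holds for each 'Match' example and fails for each 'No match' one.
fbw — 0 vowels, hence No match.
dnkd — 0 vowels, hence No match.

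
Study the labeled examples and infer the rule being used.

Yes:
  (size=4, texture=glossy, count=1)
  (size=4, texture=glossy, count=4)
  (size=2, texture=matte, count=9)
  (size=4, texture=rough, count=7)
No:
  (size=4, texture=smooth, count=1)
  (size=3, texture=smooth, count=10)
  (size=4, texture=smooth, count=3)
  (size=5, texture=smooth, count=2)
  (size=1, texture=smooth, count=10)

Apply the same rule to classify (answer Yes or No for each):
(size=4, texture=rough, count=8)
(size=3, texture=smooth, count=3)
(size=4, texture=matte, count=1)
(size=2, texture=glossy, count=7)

All 'Yes' examples share one property — texture is not smooth — and every 'No' example lacks it.
(size=4, texture=rough, count=8): Yes (texture is rough). (size=3, texture=smooth, count=3): No (texture is smooth). (size=4, texture=matte, count=1): Yes (texture is matte). (size=2, texture=glossy, count=7): Yes (texture is glossy).

Yes, No, Yes, Yes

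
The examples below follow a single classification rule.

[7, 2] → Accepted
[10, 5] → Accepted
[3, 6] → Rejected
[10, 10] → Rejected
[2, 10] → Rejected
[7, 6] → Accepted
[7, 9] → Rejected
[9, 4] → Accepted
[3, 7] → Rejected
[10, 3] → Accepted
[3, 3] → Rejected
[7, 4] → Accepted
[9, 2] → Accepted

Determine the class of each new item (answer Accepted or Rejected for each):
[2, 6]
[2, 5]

Rejected, Rejected

The pattern is that an item is 'Accepted' exactly when: first > second.
[2, 6]: 2 < 6, does not fit → Rejected. [2, 5]: 2 < 5, does not fit → Rejected.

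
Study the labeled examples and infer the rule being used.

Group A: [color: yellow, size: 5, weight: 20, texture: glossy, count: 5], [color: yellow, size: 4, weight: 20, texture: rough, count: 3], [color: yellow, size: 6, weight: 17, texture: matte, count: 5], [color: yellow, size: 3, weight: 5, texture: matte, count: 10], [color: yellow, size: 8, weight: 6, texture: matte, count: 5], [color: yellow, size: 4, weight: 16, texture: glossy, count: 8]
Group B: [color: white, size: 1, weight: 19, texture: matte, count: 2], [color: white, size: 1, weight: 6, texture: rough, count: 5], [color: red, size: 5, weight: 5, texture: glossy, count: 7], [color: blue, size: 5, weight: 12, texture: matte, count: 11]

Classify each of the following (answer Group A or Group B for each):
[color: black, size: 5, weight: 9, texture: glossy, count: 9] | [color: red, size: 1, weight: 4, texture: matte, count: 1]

Group B, Group B

Checking candidate rules against both groups, what survives is: color is yellow.
[color: black, size: 5, weight: 9, texture: glossy, count: 9] → color is black → Group B. [color: red, size: 1, weight: 4, texture: matte, count: 1] → color is red → Group B.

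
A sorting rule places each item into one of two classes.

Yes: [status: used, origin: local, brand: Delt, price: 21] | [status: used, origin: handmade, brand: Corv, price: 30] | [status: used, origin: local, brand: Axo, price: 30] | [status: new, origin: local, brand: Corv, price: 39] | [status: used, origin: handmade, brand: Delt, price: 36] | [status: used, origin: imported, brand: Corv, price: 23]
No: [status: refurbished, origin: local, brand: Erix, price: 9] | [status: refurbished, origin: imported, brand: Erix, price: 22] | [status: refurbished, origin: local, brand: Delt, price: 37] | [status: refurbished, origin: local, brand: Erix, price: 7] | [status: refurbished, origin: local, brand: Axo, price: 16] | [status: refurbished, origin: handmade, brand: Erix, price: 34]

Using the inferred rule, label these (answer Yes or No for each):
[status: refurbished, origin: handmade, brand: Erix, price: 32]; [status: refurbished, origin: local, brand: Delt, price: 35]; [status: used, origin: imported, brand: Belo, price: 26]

One predicate separates the groups cleanly: status is not refurbished.

No, No, Yes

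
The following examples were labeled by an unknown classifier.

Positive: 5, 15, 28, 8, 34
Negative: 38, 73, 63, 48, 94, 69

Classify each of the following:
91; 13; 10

Rule: at most 34. This holds for each 'Positive' example and fails for each 'Negative' one.
91 → 91 > 34 → Negative. 13 → 13 ≤ 34 → Positive. 10 → 10 ≤ 34 → Positive.

Negative, Positive, Positive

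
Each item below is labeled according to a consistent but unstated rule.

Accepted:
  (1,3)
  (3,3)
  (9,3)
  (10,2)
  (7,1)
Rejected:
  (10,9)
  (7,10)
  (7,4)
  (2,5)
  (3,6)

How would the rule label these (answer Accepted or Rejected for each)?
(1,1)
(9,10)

Accepted, Rejected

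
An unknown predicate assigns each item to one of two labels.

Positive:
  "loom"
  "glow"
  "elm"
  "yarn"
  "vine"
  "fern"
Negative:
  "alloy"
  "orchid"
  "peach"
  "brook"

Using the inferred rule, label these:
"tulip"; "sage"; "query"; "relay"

The rule appears to be: length ≤ 4.
"tulip" — length 5, hence Negative.
"sage" — length 4, hence Positive.
"query" — length 5, hence Negative.
"relay" — length 5, hence Negative.

Negative, Positive, Negative, Negative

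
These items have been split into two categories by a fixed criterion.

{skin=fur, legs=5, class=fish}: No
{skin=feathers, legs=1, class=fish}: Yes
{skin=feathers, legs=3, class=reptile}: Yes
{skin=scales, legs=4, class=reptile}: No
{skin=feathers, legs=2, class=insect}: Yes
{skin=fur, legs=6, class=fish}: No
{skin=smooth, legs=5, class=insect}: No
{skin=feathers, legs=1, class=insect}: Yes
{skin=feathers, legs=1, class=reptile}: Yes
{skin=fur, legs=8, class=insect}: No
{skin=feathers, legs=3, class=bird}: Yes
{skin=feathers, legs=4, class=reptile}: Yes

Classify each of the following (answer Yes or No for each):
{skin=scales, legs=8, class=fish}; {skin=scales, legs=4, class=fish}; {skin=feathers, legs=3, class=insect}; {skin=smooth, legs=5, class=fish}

A rule that fits every label: skin is feathers — true of each 'Yes' example, false of each 'No' one.

No, No, Yes, No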